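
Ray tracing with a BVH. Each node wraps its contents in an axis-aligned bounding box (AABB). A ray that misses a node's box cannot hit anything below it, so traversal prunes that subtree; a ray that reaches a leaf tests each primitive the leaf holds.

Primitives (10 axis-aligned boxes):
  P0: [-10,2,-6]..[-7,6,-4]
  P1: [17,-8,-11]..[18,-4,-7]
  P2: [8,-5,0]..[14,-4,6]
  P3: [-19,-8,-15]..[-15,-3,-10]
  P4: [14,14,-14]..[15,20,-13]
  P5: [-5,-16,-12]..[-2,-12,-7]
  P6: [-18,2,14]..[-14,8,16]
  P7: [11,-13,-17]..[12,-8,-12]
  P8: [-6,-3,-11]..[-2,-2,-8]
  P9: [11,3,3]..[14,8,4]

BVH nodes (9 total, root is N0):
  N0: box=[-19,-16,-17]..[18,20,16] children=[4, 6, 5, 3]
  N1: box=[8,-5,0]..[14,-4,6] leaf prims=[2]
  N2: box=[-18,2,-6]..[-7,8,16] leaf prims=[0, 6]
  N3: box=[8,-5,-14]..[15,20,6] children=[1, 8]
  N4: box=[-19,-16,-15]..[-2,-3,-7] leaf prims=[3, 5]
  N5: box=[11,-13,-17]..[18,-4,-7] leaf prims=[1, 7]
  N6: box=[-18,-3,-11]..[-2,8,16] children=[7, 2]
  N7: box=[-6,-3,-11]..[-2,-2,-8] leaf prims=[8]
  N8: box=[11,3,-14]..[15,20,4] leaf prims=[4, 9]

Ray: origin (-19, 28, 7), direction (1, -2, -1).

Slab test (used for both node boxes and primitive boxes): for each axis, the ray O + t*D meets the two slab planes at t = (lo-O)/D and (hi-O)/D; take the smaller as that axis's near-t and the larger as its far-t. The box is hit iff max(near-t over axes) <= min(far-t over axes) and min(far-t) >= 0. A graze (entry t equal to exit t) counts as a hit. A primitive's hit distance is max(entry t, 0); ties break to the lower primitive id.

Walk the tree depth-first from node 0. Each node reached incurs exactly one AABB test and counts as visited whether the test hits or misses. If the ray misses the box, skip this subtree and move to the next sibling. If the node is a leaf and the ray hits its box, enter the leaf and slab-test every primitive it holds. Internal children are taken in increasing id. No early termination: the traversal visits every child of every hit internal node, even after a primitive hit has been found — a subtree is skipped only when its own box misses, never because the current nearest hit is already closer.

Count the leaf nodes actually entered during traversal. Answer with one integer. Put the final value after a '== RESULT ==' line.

Walk:
N0 x:[0,37] y:[4,22] z:[-9,24] -> hit [4,22], descend [3, 4, 5, 6]
  N3 x:[27,34] y:[4,33/2] z:[1,21] -> miss, prune
  N4 x:[0,17] y:[31/2,22] z:[14,22] -> hit [31/2,17] leaf, test {P3(miss), P5(miss)}
  N5 x:[30,37] y:[16,41/2] z:[14,24] -> miss, prune
  N6 x:[1,17] y:[10,31/2] z:[-9,18] -> hit [10,31/2], descend [2, 7]
    N2 x:[1,12] y:[10,13] z:[-9,13] -> hit [10,12] leaf, test {P0@t=11, P6(miss)}
    N7 x:[13,17] y:[15,31/2] z:[15,18] -> hit [15,31/2] leaf, test {P8@t=15}

order=[0, 3, 4, 5, 6, 2, 7]  |boxes|=7  |leaves|=3  hit=P0

== RESULT ==
3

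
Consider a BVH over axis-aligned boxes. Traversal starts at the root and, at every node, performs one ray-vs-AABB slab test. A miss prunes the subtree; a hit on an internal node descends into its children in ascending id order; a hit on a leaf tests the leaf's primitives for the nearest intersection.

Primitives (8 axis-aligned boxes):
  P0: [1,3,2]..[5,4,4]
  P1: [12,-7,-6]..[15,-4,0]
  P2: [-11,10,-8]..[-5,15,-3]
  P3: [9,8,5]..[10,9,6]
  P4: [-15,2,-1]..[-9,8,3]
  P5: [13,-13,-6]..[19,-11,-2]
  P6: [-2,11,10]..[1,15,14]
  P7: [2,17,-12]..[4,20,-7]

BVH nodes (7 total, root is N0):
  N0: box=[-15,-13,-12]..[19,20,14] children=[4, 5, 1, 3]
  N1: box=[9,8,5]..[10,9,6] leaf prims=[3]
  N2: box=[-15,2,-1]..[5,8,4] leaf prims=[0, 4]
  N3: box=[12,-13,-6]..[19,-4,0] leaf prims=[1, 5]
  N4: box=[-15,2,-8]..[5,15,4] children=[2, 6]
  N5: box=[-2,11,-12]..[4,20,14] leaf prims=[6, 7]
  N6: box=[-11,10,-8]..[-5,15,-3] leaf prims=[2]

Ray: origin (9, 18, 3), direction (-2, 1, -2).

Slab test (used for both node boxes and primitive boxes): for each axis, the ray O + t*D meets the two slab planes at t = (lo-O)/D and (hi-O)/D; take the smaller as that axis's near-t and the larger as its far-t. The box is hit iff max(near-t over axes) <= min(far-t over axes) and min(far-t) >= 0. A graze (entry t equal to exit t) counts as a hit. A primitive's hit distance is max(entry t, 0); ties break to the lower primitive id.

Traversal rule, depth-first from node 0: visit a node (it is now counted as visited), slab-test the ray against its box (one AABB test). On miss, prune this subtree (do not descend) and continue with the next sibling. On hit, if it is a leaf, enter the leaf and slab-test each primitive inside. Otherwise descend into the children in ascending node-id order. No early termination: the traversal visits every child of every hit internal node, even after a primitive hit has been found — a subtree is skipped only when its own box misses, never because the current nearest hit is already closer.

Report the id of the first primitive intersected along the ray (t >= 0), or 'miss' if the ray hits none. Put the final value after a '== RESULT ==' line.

Traverse from the root:
N0 x:[-5,12] y:[-31,2] z:[-11/2,15/2] -> hit [-5,2], descend [1, 3, 4, 5]
  N1 x:[-1/2,0] y:[-10,-9] z:[-3/2,-1] -> miss, prune
  N3 x:[-5,-3/2] y:[-31,-22] z:[3/2,9/2] -> miss, prune
  N4 x:[2,12] y:[-16,-3] z:[-1/2,11/2] -> miss, prune
  N5 x:[5/2,11/2] y:[-7,2] z:[-11/2,15/2] -> miss, prune

order=[0, 1, 3, 4, 5]  |boxes|=5  |leaves|=0  hit=miss

== RESULT ==
miss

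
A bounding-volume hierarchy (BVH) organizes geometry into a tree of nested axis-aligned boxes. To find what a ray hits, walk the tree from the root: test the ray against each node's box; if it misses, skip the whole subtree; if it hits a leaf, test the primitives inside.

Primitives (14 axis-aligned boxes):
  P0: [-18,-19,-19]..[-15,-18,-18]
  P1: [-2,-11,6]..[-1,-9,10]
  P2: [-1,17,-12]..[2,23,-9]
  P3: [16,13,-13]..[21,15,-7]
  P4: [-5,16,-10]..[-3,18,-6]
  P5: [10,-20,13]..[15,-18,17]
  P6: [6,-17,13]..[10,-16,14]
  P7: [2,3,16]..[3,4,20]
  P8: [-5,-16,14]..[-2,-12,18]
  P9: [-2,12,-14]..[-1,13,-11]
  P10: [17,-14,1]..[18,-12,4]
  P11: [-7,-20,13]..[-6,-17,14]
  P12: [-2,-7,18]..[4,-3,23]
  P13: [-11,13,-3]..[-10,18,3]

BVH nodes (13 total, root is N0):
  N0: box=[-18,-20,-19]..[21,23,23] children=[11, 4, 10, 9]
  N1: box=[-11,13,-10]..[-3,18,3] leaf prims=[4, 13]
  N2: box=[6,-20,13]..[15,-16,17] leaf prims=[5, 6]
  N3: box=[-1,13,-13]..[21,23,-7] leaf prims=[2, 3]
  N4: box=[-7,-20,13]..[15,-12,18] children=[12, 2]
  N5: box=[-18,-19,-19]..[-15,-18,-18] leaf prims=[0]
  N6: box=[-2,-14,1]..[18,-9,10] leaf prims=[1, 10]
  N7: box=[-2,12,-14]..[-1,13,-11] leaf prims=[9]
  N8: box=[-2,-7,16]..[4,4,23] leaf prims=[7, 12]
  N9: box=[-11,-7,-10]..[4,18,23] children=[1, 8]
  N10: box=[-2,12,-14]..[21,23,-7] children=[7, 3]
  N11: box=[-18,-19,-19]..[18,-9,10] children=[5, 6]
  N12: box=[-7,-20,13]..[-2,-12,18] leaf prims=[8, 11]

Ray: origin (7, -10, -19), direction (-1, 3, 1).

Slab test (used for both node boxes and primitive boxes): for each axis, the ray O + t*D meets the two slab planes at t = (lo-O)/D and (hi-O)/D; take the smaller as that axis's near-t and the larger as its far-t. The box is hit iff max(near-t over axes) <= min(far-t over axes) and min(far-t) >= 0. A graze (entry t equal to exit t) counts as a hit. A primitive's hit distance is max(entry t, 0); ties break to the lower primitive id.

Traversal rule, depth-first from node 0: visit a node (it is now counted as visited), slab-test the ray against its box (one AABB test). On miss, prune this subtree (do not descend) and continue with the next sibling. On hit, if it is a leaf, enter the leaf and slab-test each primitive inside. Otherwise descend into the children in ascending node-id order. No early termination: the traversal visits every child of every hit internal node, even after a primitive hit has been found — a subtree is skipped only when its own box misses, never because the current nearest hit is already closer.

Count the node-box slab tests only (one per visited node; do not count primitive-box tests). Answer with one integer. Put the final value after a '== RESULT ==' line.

Walk:
N0 x:[-14,25] y:[-10/3,11] z:[0,42] -> hit [0,11], descend [4, 9, 10, 11]
  N4 x:[-8,14] y:[-10/3,-2/3] z:[32,37] -> miss, prune
  N9 x:[3,18] y:[1,28/3] z:[9,42] -> hit [9,28/3], descend [1, 8]
    N1 x:[10,18] y:[23/3,28/3] z:[9,22] -> miss, prune
    N8 x:[3,9] y:[1,14/3] z:[35,42] -> miss, prune
  N10 x:[-14,9] y:[22/3,11] z:[5,12] -> hit [22/3,9], descend [3, 7]
    N3 x:[-14,8] y:[23/3,11] z:[6,12] -> hit [23/3,8] leaf, test {P2(miss), P3(miss)}
    N7 x:[8,9] y:[22/3,23/3] z:[5,8] -> miss, prune
  N11 x:[-11,25] y:[-3,1/3] z:[0,29] -> hit [0,1/3], descend [5, 6]
    N5 x:[22,25] y:[-3,-8/3] z:[0,1] -> miss, prune
    N6 x:[-11,9] y:[-4/3,1/3] z:[20,29] -> miss, prune

Visited [0, 4, 9, 1, 8, 10, 3, 7, 11, 5, 6]. Tests: 11 box, 1 leaf. Nearest: miss.

== RESULT ==
11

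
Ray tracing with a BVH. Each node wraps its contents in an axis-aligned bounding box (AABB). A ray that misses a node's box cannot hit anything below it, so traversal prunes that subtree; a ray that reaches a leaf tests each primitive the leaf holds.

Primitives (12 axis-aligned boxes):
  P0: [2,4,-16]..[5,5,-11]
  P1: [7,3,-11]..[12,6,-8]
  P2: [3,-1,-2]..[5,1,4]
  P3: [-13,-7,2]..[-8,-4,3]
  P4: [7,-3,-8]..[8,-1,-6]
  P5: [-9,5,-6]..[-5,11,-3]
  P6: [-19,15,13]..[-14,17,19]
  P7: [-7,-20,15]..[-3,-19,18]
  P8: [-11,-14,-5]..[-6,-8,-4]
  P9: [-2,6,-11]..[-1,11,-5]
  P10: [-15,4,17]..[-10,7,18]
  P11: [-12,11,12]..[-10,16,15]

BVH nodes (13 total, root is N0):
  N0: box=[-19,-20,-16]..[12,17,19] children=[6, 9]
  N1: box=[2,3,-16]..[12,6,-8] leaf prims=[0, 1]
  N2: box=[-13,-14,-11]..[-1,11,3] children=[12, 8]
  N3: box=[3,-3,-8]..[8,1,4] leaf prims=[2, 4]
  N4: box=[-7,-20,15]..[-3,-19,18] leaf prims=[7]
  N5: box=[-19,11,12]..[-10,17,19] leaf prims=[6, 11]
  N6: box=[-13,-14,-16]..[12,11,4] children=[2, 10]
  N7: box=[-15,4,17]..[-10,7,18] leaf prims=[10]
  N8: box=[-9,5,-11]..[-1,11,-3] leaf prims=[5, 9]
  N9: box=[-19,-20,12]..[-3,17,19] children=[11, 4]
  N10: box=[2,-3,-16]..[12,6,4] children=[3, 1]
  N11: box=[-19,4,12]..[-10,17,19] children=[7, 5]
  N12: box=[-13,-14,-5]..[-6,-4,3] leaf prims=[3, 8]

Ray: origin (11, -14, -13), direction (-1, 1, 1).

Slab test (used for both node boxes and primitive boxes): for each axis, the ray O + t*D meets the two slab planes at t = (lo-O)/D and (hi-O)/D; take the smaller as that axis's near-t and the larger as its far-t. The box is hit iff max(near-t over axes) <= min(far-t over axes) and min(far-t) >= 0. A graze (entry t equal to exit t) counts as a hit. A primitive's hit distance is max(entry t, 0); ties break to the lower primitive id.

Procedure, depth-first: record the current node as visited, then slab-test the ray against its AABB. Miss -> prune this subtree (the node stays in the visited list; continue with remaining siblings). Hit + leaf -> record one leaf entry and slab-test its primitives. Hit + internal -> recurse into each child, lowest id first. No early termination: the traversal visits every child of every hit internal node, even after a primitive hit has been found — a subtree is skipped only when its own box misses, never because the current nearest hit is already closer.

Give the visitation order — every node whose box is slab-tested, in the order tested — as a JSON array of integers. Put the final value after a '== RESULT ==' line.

Traverse from the root:
N0 x:[-1,30] y:[-6,31] z:[-3,32] -> hit [-1,30], descend [6, 9]
  N6 x:[-1,24] y:[0,25] z:[-3,17] -> hit [0,17], descend [2, 10]
    N2 x:[12,24] y:[0,25] z:[2,16] -> hit [12,16], descend [8, 12]
      N8 x:[12,20] y:[19,25] z:[2,10] -> miss, prune
      N12 x:[17,24] y:[0,10] z:[8,16] -> miss, prune
    N10 x:[-1,9] y:[11,20] z:[-3,17] -> miss, prune
  N9 x:[14,30] y:[-6,31] z:[25,32] -> hit [25,30], descend [4, 11]
    N4 x:[14,18] y:[-6,-5] z:[28,31] -> miss, prune
    N11 x:[21,30] y:[18,31] z:[25,32] -> hit [25,30], descend [5, 7]
      N5 x:[21,30] y:[25,31] z:[25,32] -> hit [25,30] leaf, test {P6@t=29, P11(miss)}
      N7 x:[21,26] y:[18,21] z:[30,31] -> miss, prune

11 AABB tests over nodes [0, 6, 2, 8, 12, 10, 9, 4, 11, 5, 7]; 1 leaf entered; closest P6.

== RESULT ==
[0, 6, 2, 8, 12, 10, 9, 4, 11, 5, 7]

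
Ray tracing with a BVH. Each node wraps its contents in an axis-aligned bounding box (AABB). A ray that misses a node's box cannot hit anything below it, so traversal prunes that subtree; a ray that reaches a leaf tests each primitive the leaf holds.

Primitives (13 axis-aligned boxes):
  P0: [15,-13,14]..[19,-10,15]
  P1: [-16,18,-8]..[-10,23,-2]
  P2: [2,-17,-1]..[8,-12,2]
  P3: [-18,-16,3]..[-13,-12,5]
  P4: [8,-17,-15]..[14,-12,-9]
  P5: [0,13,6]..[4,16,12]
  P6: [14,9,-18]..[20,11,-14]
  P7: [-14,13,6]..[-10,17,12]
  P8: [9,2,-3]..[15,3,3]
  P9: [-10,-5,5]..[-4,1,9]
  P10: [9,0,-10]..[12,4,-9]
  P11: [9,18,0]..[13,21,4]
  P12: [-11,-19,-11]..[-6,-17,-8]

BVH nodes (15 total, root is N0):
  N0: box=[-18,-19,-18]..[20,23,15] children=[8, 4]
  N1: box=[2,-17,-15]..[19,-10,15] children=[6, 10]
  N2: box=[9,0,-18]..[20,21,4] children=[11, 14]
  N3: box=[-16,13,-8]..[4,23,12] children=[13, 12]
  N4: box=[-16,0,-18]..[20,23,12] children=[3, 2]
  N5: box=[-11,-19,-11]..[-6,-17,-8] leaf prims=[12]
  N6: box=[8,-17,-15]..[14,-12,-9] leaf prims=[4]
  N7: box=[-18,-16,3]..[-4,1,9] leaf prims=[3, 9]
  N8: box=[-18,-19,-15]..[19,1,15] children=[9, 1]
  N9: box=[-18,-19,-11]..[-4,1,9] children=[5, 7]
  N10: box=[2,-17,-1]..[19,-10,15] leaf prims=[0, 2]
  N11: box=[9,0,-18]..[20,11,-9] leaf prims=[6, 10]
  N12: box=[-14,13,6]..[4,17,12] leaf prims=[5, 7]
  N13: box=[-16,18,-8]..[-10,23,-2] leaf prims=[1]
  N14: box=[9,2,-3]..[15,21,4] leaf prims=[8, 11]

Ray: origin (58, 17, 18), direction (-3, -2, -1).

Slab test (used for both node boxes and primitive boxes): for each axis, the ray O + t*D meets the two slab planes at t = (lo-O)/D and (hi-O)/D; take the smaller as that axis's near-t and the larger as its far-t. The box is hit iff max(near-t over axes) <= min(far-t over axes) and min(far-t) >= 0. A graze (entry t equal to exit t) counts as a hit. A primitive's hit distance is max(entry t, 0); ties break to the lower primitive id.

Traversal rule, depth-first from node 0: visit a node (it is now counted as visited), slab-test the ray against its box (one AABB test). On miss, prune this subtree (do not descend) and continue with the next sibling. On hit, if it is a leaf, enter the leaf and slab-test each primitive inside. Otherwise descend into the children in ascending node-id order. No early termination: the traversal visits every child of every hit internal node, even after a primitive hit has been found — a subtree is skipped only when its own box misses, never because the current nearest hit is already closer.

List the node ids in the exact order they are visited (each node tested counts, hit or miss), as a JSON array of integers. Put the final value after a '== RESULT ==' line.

Trace the traversal:
N0 x:[38/3,76/3] y:[-3,18] z:[3,36] -> hit [38/3,18], descend [4, 8]
  N4 x:[38/3,74/3] y:[-3,17/2] z:[6,36] -> miss, prune
  N8 x:[13,76/3] y:[8,18] z:[3,33] -> hit [13,18], descend [1, 9]
    N1 x:[13,56/3] y:[27/2,17] z:[3,33] -> hit [27/2,17], descend [6, 10]
      N6 x:[44/3,50/3] y:[29/2,17] z:[27,33] -> miss, prune
      N10 x:[13,56/3] y:[27/2,17] z:[3,19] -> hit [27/2,17] leaf, test {P0(miss), P2@t=50/3}
    N9 x:[62/3,76/3] y:[8,18] z:[9,29] -> miss, prune

7 AABB tests over nodes [0, 4, 8, 1, 6, 10, 9]; 1 leaf entered; closest P2.

== RESULT ==
[0, 4, 8, 1, 6, 10, 9]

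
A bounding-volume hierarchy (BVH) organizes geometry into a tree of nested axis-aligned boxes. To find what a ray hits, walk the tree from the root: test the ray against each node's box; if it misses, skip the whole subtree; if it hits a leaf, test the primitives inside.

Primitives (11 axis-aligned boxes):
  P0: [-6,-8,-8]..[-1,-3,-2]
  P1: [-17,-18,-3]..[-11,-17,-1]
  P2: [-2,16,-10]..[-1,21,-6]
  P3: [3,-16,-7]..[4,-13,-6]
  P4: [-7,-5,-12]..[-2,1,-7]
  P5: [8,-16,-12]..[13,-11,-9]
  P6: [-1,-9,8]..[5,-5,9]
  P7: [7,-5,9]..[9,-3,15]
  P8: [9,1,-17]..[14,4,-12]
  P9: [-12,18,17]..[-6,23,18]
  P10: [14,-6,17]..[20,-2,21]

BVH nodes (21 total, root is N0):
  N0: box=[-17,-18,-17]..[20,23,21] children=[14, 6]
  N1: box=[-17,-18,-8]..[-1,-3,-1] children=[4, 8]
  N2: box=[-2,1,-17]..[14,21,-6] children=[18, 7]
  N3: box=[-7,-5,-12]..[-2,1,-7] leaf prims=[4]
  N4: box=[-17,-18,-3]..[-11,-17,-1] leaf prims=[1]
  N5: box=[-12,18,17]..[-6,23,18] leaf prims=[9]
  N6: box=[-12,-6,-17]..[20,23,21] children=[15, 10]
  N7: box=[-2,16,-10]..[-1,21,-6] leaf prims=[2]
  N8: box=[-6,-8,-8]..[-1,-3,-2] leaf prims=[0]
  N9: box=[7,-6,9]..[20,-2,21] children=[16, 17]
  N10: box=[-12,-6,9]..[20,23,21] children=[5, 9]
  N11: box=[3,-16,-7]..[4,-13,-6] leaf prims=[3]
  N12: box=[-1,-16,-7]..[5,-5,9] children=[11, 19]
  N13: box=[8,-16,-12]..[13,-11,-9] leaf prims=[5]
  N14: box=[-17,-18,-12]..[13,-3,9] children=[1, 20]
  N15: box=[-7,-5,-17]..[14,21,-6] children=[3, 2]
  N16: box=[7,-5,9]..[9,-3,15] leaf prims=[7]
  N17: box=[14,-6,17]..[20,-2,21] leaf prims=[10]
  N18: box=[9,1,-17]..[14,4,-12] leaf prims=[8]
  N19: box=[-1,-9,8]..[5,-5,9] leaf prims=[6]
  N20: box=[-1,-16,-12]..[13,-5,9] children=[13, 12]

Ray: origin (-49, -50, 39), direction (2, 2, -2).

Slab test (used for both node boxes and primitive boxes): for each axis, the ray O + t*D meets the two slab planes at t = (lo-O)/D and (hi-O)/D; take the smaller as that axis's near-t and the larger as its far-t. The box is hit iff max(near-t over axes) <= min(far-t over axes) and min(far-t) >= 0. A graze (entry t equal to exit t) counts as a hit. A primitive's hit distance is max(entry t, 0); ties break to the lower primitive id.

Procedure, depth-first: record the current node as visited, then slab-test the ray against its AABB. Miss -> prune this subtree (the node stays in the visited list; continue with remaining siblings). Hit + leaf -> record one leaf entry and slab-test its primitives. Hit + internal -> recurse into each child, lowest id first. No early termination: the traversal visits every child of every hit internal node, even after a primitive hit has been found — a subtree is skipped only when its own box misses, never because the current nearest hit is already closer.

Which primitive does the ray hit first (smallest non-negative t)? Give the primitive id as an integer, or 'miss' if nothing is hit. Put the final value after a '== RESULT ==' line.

Walk:
N0 x:[16,69/2] y:[16,73/2] z:[9,28] -> hit [16,28], descend [6, 14]
  N6 x:[37/2,69/2] y:[22,73/2] z:[9,28] -> hit [22,28], descend [10, 15]
    N10 x:[37/2,69/2] y:[22,73/2] z:[9,15] -> miss, prune
    N15 x:[21,63/2] y:[45/2,71/2] z:[45/2,28] -> hit [45/2,28], descend [2, 3]
      N2 x:[47/2,63/2] y:[51/2,71/2] z:[45/2,28] -> hit [51/2,28], descend [7, 18]
        N7 x:[47/2,24] y:[33,71/2] z:[45/2,49/2] -> miss, prune
        N18 x:[29,63/2] y:[51/2,27] z:[51/2,28] -> miss, prune
      N3 x:[21,47/2] y:[45/2,51/2] z:[23,51/2] -> hit [23,47/2] leaf, test {P4@t=23}
  N14 x:[16,31] y:[16,47/2] z:[15,51/2] -> hit [16,47/2], descend [1, 20]
    N1 x:[16,24] y:[16,47/2] z:[20,47/2] -> hit [20,47/2], descend [4, 8]
      N4 x:[16,19] y:[16,33/2] z:[20,21] -> miss, prune
      N8 x:[43/2,24] y:[21,47/2] z:[41/2,47/2] -> hit [43/2,47/2] leaf, test {P0@t=43/2}
    N20 x:[24,31] y:[17,45/2] z:[15,51/2] -> miss, prune

Summary -> nodes [0, 6, 10, 15, 2, 7, 18, 3, 14, 1, 4, 8, 20]; box-tests=13; leaf-entries=2; first=P0

== RESULT ==
0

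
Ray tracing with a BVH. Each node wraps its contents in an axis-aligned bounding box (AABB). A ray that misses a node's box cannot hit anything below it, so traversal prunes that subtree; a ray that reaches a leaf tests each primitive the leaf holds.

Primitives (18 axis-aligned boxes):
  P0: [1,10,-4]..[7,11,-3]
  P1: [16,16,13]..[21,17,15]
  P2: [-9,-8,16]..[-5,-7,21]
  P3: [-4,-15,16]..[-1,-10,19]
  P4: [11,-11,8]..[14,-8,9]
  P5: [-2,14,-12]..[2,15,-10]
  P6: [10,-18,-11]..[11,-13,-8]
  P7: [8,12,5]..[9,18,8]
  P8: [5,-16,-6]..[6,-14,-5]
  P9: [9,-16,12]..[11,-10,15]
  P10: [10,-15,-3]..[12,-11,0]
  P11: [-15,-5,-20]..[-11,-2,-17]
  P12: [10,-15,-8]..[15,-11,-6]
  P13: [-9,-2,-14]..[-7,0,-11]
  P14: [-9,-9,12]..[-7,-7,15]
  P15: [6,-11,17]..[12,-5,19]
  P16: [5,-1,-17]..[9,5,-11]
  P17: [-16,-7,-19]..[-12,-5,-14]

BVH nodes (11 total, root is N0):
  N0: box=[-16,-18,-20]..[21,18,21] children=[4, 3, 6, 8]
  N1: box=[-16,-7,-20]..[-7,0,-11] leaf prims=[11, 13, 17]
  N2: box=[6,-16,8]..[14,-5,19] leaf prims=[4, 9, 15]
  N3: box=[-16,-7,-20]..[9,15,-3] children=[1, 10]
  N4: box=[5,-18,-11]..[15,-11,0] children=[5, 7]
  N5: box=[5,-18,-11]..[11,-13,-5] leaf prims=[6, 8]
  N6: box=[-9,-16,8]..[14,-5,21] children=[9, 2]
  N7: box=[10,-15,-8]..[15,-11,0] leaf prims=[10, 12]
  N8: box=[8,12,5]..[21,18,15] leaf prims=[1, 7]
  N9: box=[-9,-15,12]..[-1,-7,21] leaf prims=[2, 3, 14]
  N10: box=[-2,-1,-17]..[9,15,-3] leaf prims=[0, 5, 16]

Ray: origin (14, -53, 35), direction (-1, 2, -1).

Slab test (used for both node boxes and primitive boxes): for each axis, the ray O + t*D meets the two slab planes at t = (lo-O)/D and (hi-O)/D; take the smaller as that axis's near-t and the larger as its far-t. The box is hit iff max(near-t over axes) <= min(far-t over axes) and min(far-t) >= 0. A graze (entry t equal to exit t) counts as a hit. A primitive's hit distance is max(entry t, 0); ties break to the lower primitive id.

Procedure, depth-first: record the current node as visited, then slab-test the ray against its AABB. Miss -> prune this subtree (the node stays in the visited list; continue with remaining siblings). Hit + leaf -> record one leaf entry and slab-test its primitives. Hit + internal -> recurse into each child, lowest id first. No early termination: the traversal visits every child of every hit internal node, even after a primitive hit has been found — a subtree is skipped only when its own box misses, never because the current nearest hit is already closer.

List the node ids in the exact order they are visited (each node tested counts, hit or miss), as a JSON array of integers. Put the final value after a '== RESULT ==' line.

Trace the traversal:
N0 x:[-7,30] y:[35/2,71/2] z:[14,55] -> hit [35/2,30], descend [3, 4, 6, 8]
  N3 x:[5,30] y:[23,34] z:[38,55] -> miss, prune
  N4 x:[-1,9] y:[35/2,21] z:[35,46] -> miss, prune
  N6 x:[0,23] y:[37/2,24] z:[14,27] -> hit [37/2,23], descend [2, 9]
    N2 x:[0,8] y:[37/2,24] z:[16,27] -> miss, prune
    N9 x:[15,23] y:[19,23] z:[14,23] -> hit [19,23] leaf, test {P2(miss), P3(miss), P14@t=22}
  N8 x:[-7,6] y:[65/2,71/2] z:[20,30] -> miss, prune

order=[0, 3, 4, 6, 2, 9, 8]  |boxes|=7  |leaves|=1  hit=P14

== RESULT ==
[0, 3, 4, 6, 2, 9, 8]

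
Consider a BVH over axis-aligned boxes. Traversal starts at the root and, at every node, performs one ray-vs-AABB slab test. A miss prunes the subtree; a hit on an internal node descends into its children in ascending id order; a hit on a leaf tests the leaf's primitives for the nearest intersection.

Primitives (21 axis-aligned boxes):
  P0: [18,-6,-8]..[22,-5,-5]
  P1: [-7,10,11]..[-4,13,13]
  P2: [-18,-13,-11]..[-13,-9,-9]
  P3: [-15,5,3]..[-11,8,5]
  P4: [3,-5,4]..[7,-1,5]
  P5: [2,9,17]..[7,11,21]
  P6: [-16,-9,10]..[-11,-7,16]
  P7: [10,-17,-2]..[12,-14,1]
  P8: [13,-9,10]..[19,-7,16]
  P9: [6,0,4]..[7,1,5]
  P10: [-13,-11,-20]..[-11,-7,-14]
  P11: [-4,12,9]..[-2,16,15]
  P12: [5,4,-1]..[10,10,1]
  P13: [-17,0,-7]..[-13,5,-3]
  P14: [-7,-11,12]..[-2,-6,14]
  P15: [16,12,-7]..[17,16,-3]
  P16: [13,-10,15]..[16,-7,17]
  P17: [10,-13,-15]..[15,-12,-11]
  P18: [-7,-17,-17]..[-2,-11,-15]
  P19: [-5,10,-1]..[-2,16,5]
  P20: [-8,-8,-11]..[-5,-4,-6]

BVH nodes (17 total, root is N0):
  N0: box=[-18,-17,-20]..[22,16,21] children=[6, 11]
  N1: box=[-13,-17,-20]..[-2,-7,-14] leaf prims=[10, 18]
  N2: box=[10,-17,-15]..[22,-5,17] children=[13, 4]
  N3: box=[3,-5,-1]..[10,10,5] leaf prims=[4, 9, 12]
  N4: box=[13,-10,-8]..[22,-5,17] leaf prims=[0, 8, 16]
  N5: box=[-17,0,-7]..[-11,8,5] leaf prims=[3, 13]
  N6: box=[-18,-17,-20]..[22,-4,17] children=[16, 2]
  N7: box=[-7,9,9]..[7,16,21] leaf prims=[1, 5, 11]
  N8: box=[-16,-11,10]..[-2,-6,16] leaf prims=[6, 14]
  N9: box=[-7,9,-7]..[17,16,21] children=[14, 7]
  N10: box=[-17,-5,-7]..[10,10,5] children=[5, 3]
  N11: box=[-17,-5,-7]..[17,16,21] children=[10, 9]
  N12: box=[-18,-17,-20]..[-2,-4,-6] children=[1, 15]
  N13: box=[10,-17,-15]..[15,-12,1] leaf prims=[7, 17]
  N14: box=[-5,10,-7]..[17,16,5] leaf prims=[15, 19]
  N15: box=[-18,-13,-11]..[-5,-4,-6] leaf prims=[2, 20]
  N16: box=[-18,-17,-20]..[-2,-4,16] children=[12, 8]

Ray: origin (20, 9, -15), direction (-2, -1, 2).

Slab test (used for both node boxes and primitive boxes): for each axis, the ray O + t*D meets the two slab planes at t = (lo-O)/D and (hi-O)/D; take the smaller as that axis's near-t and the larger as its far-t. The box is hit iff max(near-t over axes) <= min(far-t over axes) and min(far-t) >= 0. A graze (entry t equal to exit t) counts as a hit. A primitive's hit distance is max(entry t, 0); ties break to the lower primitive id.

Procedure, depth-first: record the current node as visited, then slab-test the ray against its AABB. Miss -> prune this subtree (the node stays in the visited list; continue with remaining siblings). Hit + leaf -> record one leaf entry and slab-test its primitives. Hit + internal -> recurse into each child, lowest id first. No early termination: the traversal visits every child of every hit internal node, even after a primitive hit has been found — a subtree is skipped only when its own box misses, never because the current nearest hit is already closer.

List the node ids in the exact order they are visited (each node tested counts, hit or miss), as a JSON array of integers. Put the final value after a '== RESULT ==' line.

Walk:
N0 x:[-1,19] y:[-7,26] z:[-5/2,18] -> hit [-1,18], descend [6, 11]
  N6 x:[-1,19] y:[13,26] z:[-5/2,16] -> hit [13,16], descend [2, 16]
    N2 x:[-1,5] y:[14,26] z:[0,16] -> miss, prune
    N16 x:[11,19] y:[13,26] z:[-5/2,31/2] -> hit [13,31/2], descend [8, 12]
      N8 x:[11,18] y:[15,20] z:[25/2,31/2] -> hit [15,31/2] leaf, test {P6(miss), P14(miss)}
      N12 x:[11,19] y:[13,26] z:[-5/2,9/2] -> miss, prune
  N11 x:[3/2,37/2] y:[-7,14] z:[4,18] -> hit [4,14], descend [9, 10]
    N9 x:[3/2,27/2] y:[-7,0] z:[4,18] -> miss, prune
    N10 x:[5,37/2] y:[-1,14] z:[4,10] -> hit [5,10], descend [3, 5]
      N3 x:[5,17/2] y:[-1,14] z:[7,10] -> hit [7,17/2] leaf, test {P4(miss), P9(miss), P12(miss)}
      N5 x:[31/2,37/2] y:[1,9] z:[4,10] -> miss, prune

Summary -> nodes [0, 6, 2, 16, 8, 12, 11, 9, 10, 3, 5]; box-tests=11; leaf-entries=2; first=miss

== RESULT ==
[0, 6, 2, 16, 8, 12, 11, 9, 10, 3, 5]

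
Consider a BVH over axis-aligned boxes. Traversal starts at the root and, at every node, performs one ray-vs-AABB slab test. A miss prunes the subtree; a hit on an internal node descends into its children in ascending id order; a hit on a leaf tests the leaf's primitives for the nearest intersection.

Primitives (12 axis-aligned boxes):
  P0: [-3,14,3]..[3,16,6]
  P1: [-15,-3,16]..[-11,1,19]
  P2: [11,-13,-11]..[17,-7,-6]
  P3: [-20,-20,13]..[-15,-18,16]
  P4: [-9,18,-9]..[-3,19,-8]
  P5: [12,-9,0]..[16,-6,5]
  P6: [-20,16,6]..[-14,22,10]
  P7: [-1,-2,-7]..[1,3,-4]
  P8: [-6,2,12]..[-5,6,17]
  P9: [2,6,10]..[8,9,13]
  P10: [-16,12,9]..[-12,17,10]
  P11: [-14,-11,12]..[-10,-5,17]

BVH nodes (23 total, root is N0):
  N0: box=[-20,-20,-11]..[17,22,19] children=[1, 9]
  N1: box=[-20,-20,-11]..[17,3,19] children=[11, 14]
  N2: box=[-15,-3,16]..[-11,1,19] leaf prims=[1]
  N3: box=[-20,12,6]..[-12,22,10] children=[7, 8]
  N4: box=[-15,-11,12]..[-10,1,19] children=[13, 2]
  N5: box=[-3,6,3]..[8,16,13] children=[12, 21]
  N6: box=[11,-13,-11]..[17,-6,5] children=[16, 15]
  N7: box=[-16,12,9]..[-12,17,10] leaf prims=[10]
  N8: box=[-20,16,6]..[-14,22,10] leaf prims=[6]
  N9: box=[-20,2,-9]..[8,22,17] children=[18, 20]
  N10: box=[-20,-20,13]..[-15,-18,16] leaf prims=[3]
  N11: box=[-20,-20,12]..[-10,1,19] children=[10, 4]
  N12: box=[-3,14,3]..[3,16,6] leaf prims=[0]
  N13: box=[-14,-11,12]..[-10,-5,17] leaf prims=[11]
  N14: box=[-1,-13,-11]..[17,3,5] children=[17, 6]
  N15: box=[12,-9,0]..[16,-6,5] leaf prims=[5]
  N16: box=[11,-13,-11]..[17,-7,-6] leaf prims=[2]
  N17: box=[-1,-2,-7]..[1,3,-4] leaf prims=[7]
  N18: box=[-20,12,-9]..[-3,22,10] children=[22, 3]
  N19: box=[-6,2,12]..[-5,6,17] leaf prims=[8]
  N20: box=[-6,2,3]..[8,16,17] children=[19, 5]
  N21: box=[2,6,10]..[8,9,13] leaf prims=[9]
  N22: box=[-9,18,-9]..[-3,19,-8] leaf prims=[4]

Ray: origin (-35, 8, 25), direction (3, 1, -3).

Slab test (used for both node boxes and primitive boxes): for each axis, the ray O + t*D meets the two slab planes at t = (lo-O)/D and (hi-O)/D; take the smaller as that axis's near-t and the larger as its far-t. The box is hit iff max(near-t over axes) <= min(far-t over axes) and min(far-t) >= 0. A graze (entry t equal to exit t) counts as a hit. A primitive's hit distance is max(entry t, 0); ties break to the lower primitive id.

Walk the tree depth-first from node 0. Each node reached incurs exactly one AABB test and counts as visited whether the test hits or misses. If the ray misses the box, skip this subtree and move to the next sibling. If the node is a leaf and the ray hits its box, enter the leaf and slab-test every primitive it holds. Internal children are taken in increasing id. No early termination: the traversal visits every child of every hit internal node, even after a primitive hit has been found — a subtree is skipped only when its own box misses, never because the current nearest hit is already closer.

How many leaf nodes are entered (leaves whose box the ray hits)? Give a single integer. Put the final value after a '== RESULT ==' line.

Trace the traversal:
N0 x:[5,52/3] y:[-28,14] z:[2,12] -> hit [5,12], descend [1, 9]
  N1 x:[5,52/3] y:[-28,-5] z:[2,12] -> miss, prune
  N9 x:[5,43/3] y:[-6,14] z:[8/3,34/3] -> hit [5,34/3], descend [18, 20]
    N18 x:[5,32/3] y:[4,14] z:[5,34/3] -> hit [5,32/3], descend [3, 22]
      N3 x:[5,23/3] y:[4,14] z:[5,19/3] -> hit [5,19/3], descend [7, 8]
        N7 x:[19/3,23/3] y:[4,9] z:[5,16/3] -> miss, prune
        N8 x:[5,7] y:[8,14] z:[5,19/3] -> miss, prune
      N22 x:[26/3,32/3] y:[10,11] z:[11,34/3] -> miss, prune
    N20 x:[29/3,43/3] y:[-6,8] z:[8/3,22/3] -> miss, prune

Visited [0, 1, 9, 18, 3, 7, 8, 22, 20]. Tests: 9 box, 0 leaf. Nearest: miss.

== RESULT ==
0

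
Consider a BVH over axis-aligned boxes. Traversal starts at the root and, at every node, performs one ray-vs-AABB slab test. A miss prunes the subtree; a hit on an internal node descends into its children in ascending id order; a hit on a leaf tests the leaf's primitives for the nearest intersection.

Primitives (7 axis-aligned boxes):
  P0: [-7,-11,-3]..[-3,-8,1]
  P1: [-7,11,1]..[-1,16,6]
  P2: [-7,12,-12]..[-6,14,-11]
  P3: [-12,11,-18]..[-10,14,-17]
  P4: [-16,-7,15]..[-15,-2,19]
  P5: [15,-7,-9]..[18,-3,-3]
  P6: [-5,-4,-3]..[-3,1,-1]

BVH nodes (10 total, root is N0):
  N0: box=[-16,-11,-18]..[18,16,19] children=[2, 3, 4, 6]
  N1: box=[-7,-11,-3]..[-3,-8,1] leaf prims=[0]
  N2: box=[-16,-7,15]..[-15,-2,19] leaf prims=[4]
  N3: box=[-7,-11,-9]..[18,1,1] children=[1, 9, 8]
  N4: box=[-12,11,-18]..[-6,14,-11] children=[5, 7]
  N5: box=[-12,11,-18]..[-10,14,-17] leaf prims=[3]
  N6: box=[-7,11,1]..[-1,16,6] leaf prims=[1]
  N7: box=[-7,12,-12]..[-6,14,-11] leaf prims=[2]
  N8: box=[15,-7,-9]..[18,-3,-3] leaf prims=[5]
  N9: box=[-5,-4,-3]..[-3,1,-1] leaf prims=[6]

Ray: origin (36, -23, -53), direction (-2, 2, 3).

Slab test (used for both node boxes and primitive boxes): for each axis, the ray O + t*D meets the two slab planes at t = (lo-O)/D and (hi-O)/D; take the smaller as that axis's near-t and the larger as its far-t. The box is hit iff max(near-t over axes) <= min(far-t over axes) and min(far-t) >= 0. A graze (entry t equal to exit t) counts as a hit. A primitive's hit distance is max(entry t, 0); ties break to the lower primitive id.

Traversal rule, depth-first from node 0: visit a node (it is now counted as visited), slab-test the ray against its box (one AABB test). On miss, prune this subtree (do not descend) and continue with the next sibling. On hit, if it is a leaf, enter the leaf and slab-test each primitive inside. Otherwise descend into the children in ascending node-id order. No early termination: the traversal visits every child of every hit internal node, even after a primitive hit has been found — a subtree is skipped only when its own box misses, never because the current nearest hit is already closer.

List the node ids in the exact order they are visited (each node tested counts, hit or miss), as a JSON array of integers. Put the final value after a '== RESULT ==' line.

Walk:
N0 x:[9,26] y:[6,39/2] z:[35/3,24] -> hit [35/3,39/2], descend [2, 3, 4, 6]
  N2 x:[51/2,26] y:[8,21/2] z:[68/3,24] -> miss, prune
  N3 x:[9,43/2] y:[6,12] z:[44/3,18] -> miss, prune
  N4 x:[21,24] y:[17,37/2] z:[35/3,14] -> miss, prune
  N6 x:[37/2,43/2] y:[17,39/2] z:[18,59/3] -> hit [37/2,39/2] leaf, test {P1@t=37/2}

5 AABB tests over nodes [0, 2, 3, 4, 6]; 1 leaf entered; closest P1.

== RESULT ==
[0, 2, 3, 4, 6]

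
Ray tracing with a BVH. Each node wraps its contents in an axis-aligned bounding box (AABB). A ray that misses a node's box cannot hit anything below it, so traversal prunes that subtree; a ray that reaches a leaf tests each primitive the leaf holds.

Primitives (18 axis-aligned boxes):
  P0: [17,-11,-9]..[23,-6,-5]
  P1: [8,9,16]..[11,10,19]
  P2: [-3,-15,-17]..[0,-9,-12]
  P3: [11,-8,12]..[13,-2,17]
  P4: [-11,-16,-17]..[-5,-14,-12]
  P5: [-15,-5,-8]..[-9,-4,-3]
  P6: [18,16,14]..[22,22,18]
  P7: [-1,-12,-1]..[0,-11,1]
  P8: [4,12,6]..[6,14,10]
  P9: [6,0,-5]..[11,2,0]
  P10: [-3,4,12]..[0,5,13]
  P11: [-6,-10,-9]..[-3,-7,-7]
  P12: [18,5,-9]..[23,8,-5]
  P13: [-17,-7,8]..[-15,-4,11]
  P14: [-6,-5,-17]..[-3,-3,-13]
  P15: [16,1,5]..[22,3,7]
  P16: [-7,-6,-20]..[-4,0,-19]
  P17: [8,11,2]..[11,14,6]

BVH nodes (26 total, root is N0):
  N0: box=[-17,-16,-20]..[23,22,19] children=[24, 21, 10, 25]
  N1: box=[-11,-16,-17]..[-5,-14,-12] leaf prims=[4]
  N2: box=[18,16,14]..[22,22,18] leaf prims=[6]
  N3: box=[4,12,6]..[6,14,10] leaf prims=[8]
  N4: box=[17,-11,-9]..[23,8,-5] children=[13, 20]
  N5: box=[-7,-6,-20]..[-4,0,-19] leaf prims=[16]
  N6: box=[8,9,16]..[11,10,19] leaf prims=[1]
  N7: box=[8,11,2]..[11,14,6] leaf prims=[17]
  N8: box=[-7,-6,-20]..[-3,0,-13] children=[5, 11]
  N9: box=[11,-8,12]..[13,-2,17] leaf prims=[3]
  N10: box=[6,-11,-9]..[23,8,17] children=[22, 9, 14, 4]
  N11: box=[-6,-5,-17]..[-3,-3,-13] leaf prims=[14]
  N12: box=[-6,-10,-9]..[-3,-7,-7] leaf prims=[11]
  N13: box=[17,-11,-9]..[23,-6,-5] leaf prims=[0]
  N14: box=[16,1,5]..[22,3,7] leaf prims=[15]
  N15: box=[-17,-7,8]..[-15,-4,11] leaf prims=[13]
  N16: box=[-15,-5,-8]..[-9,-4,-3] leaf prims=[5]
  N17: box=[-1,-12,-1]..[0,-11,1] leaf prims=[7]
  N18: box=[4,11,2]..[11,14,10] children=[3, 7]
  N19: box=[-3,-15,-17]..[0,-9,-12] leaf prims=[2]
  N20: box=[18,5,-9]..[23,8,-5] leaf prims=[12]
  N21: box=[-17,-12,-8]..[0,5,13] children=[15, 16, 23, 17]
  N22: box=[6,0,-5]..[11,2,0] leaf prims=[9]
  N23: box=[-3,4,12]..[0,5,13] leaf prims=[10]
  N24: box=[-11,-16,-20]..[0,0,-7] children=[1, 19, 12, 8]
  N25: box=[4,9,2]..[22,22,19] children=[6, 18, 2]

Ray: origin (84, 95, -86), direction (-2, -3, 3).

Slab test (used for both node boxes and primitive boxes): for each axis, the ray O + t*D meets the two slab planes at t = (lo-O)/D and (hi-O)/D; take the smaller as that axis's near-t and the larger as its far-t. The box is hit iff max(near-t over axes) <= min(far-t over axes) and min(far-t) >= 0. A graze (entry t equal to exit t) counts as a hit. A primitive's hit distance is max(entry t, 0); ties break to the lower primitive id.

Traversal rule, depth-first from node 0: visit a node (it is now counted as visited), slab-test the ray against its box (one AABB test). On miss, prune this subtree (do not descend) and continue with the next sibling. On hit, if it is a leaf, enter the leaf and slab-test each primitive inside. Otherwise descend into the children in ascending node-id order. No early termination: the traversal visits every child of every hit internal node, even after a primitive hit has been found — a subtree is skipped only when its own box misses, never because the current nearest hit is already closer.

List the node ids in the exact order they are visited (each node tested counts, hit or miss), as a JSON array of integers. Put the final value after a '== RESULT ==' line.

Trace the traversal:
N0 x:[61/2,101/2] y:[73/3,37] z:[22,35] -> hit [61/2,35], descend [10, 21, 24, 25]
  N10 x:[61/2,39] y:[29,106/3] z:[77/3,103/3] -> hit [61/2,103/3], descend [4, 9, 14, 22]
    N4 x:[61/2,67/2] y:[29,106/3] z:[77/3,27] -> miss, prune
    N9 x:[71/2,73/2] y:[97/3,103/3] z:[98/3,103/3] -> miss, prune
    N14 x:[31,34] y:[92/3,94/3] z:[91/3,31] -> hit [31,31] leaf, test {P15@t=31}
    N22 x:[73/2,39] y:[31,95/3] z:[27,86/3] -> miss, prune
  N21 x:[42,101/2] y:[30,107/3] z:[26,33] -> miss, prune
  N24 x:[42,95/2] y:[95/3,37] z:[22,79/3] -> miss, prune
  N25 x:[31,40] y:[73/3,86/3] z:[88/3,35] -> miss, prune

Visited [0, 10, 4, 9, 14, 22, 21, 24, 25]. Tests: 9 box, 1 leaf. Nearest: P15.

== RESULT ==
[0, 10, 4, 9, 14, 22, 21, 24, 25]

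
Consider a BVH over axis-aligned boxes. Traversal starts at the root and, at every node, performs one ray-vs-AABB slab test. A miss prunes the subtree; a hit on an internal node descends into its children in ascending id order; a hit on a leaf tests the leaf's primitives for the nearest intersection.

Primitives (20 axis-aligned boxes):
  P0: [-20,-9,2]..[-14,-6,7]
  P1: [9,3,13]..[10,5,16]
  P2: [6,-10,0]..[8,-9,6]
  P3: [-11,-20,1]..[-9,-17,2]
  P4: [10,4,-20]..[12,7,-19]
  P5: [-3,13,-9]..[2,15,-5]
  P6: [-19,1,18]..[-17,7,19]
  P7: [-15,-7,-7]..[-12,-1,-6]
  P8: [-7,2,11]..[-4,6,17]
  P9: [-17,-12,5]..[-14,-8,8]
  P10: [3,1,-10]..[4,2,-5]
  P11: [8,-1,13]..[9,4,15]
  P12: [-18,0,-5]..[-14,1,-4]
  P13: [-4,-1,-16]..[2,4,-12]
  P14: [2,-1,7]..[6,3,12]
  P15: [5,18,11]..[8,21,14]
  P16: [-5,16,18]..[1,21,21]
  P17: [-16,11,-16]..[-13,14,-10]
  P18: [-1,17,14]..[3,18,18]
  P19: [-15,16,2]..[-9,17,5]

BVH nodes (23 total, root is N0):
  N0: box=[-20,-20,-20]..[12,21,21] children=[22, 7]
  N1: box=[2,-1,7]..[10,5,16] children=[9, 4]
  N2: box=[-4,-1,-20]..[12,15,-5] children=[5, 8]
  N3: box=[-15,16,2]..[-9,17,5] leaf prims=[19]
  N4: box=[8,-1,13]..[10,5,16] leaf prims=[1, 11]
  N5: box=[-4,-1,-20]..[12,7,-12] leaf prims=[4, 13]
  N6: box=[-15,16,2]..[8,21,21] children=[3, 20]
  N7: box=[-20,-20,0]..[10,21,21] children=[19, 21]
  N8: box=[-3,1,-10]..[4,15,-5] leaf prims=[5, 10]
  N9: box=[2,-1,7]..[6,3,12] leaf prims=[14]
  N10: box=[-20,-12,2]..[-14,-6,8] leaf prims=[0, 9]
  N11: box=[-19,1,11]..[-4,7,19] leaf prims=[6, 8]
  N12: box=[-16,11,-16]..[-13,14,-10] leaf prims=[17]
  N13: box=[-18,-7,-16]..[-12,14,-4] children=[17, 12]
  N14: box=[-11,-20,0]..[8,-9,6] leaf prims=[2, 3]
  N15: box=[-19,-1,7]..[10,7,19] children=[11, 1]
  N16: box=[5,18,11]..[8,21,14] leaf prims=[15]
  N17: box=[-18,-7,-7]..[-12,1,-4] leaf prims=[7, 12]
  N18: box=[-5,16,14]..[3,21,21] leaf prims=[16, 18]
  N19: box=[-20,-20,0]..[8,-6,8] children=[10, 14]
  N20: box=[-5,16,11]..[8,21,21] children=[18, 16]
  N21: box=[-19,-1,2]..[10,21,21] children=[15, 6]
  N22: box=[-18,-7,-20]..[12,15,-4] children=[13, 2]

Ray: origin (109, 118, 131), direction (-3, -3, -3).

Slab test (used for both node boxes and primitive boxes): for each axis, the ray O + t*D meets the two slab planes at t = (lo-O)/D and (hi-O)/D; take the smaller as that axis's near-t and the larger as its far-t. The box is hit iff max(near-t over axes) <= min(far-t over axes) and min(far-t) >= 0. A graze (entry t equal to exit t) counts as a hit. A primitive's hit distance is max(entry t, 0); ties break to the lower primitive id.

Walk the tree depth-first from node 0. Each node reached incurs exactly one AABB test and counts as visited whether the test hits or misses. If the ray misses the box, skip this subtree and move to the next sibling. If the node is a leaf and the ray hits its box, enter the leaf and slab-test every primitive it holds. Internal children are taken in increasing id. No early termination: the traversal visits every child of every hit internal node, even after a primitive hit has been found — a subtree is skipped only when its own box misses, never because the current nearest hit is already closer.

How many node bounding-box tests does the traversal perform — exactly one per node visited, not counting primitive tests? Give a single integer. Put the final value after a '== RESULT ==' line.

Walk:
N0 x:[97/3,43] y:[97/3,46] z:[110/3,151/3] -> hit [110/3,43], descend [7, 22]
  N7 x:[33,43] y:[97/3,46] z:[110/3,131/3] -> hit [110/3,43], descend [19, 21]
    N19 x:[101/3,43] y:[124/3,46] z:[41,131/3] -> hit [124/3,43], descend [10, 14]
      N10 x:[41,43] y:[124/3,130/3] z:[41,43] -> hit [124/3,43] leaf, test {P0@t=124/3, P9@t=42}
      N14 x:[101/3,40] y:[127/3,46] z:[125/3,131/3] -> miss, prune
    N21 x:[33,128/3] y:[97/3,119/3] z:[110/3,43] -> hit [110/3,119/3], descend [6, 15]
      N6 x:[101/3,124/3] y:[97/3,34] z:[110/3,43] -> miss, prune
      N15 x:[33,128/3] y:[37,119/3] z:[112/3,124/3] -> hit [112/3,119/3], descend [1, 11]
        N1 x:[33,107/3] y:[113/3,119/3] z:[115/3,124/3] -> miss, prune
        N11 x:[113/3,128/3] y:[37,39] z:[112/3,40] -> hit [113/3,39] leaf, test {P6(miss), P8@t=38}
  N22 x:[97/3,127/3] y:[103/3,125/3] z:[45,151/3] -> miss, prune

order=[0, 7, 19, 10, 14, 21, 6, 15, 1, 11, 22]  |boxes|=11  |leaves|=2  hit=P8

== RESULT ==
11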